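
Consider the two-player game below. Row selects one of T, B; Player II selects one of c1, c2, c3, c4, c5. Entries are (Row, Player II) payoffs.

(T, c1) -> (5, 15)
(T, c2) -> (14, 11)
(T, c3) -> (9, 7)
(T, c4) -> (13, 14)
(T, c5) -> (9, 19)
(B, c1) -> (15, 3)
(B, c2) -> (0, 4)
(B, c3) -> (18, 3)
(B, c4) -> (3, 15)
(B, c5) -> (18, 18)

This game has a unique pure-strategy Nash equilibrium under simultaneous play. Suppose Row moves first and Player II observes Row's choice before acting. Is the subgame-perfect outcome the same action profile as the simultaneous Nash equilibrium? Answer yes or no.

yes

Solve by backward induction (Row leads).
- T → Player II plays c5 (best of 15, 11, 7, 14, 19); Row gets 9.
- B → Player II plays c5 (best of 3, 4, 3, 15, 18); Row gets 18.
Maximizing over 9, 18, Row chooses B. Subgame-perfect outcome: (B, c5) with payoffs (18, 18).
Under simultaneous play:
Row's best replies: c1→B; c2→T; c3→B; c4→T; c5→B.
Player II's best replies: T→c5; B→c5.
Only (B, c5) has each player best-responding; Nash payoffs (18, 18).
Sequential outcome (B, c5) coincides with the Nash profile (B, c5).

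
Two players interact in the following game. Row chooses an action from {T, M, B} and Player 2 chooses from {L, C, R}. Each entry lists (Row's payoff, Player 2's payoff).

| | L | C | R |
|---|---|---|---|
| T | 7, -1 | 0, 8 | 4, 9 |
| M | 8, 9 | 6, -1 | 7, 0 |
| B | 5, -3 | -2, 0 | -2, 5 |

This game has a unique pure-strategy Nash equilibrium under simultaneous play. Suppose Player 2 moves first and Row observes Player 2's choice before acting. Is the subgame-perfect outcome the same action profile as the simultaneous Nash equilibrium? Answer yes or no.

Solve by backward induction (Player 2 leads).
- L → Row plays M (best of 7, 8, 5); Player 2 gets 9.
- C → Row plays M (best of 0, 6, -2); Player 2 gets -1.
- R → Row plays M (best of 4, 7, -2); Player 2 gets 0.
Among 9, -1, 0, the best is 9 at L. Subgame-perfect outcome: (M, L) with payoffs (8, 9).
Now find the simultaneous Nash equilibrium.
Row's best replies: L→M; C→M; R→M.
Player 2's best replies: T→R; M→L; B→R.
The unique mutual best reply is (M, L), giving (8, 9).
Sequential outcome (M, L) coincides with the Nash profile (M, L).

yes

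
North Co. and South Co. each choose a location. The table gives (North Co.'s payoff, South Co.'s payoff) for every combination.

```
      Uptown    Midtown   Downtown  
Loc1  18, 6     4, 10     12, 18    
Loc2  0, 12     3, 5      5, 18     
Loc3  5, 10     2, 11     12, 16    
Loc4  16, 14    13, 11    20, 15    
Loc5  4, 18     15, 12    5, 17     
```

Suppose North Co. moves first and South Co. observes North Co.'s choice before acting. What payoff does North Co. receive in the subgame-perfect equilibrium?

20

Work backward from South Co.'s decision.
- Loc1: BR = Downtown, leader payoff 12.
- Loc2: BR = Downtown, leader payoff 5.
- Loc3: BR = Downtown, leader payoff 12.
- Loc4: BR = Downtown, leader payoff 20.
- Loc5: BR = Uptown, leader payoff 4.
Maximizing over 12, 5, 12, 20, 4, North Co. chooses Loc4. Subgame-perfect outcome: (Loc4, Downtown) with payoffs (20, 15).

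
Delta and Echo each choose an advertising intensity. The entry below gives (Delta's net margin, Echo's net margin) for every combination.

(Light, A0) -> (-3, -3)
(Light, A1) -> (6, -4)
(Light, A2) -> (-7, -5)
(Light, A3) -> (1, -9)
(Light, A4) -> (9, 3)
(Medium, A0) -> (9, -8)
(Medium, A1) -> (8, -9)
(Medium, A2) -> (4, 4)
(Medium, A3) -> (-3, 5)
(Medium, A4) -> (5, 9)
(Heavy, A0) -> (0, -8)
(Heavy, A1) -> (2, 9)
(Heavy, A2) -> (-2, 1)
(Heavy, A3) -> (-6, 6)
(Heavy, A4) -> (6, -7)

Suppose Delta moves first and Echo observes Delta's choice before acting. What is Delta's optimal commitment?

Solve by backward induction (Delta leads).
- Light: BR = A4, leader payoff 9.
- Medium: BR = A4, leader payoff 5.
- Heavy: BR = A1, leader payoff 2.
Delta's induced payoffs are 9, 5, 2, so Delta commits to Light. Subgame-perfect outcome: (Light, A4) with payoffs (9, 3).

Light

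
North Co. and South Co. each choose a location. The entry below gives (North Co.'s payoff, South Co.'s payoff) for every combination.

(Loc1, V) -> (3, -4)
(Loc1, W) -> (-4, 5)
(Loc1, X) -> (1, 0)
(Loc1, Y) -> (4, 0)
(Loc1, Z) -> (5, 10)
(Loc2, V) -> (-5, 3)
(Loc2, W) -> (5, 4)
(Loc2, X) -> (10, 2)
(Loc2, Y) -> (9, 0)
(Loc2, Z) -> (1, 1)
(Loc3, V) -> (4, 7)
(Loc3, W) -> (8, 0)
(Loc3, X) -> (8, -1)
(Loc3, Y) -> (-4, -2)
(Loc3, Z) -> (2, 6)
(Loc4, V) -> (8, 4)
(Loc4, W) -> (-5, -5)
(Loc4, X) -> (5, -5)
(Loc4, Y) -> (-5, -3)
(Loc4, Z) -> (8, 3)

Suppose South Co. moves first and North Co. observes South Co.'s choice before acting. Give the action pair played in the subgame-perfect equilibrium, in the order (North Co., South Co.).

Work backward from North Co.'s decision.
- V → North Co. plays Loc4 (best of 3, -5, 4, 8); South Co. gets 4.
- W → North Co. plays Loc3 (best of -4, 5, 8, -5); South Co. gets 0.
- X → North Co. plays Loc2 (best of 1, 10, 8, 5); South Co. gets 2.
- Y → North Co. plays Loc2 (best of 4, 9, -4, -5); South Co. gets 0.
- Z → North Co. plays Loc4 (best of 5, 1, 2, 8); South Co. gets 3.
South Co.'s induced payoffs are 4, 0, 2, 0, 3, so South Co. commits to V. Subgame-perfect outcome: (Loc4, V) with payoffs (8, 4).

(Loc4, V)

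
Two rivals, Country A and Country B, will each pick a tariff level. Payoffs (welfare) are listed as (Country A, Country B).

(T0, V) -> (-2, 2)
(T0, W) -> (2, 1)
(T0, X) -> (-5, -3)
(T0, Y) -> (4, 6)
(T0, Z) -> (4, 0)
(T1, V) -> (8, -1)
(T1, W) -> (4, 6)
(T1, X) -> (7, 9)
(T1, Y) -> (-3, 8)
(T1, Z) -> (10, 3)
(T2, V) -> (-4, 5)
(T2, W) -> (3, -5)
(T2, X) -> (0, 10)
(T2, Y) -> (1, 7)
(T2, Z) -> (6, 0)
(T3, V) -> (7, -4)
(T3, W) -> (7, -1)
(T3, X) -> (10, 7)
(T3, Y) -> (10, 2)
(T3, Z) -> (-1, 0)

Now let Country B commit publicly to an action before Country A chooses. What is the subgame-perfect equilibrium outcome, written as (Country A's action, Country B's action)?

(T3, X)

Work backward from Country A's decision.
- V: BR = T1, leader payoff -1.
- W: BR = T3, leader payoff -1.
- X: BR = T3, leader payoff 7.
- Y: BR = T3, leader payoff 2.
- Z: BR = T1, leader payoff 3.
Maximizing over -1, -1, 7, 2, 3, Country B chooses X. Subgame-perfect outcome: (T3, X) with payoffs (10, 7).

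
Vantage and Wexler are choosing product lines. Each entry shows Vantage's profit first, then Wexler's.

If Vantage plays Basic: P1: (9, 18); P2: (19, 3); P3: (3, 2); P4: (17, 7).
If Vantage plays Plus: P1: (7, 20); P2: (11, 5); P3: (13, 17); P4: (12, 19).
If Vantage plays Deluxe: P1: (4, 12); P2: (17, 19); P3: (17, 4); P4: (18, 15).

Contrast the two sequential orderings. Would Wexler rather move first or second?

second

If Vantage leads: Wexler's best replies are Basic→P1, Plus→P1, Deluxe→P2; Vantage's induced payoffs 9, 7, 17; outcome (Deluxe, P2), payoffs (17, 19).
If Wexler leads: Vantage's best replies are P1→Basic, P2→Basic, P3→Deluxe, P4→Deluxe; Wexler's induced payoffs 18, 3, 4, 15; outcome (Basic, P1), payoffs (9, 18).
Wexler gets 18 moving first and 19 moving second, so Wexler prefers to move second.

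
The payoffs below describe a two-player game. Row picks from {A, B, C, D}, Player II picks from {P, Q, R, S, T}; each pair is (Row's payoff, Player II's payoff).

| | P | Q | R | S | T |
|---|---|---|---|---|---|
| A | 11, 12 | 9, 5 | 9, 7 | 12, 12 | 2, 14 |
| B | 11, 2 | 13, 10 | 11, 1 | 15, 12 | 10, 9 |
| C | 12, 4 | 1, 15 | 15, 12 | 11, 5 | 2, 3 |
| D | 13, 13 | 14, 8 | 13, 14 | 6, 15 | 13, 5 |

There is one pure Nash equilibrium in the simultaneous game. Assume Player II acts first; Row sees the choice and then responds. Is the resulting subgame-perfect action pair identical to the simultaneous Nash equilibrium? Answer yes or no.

Work backward from Row's decision.
- P → Row plays D (best of 11, 11, 12, 13); Player II gets 13.
- Q → Row plays D (best of 9, 13, 1, 14); Player II gets 8.
- R → Row plays C (best of 9, 11, 15, 13); Player II gets 12.
- S → Row plays B (best of 12, 15, 11, 6); Player II gets 12.
- T → Row plays D (best of 2, 10, 2, 13); Player II gets 5.
Maximizing over 13, 8, 12, 12, 5, Player II chooses P. Subgame-perfect outcome: (D, P) with payoffs (13, 13).
Under simultaneous play:
Row's best replies: P→D; Q→D; R→C; S→B; T→D.
Player II's best replies: A→T; B→S; C→Q; D→S.
Only (B, S) has each player best-responding; Nash payoffs (15, 12).
Sequential outcome (D, P) differs from the Nash profile (B, S).

no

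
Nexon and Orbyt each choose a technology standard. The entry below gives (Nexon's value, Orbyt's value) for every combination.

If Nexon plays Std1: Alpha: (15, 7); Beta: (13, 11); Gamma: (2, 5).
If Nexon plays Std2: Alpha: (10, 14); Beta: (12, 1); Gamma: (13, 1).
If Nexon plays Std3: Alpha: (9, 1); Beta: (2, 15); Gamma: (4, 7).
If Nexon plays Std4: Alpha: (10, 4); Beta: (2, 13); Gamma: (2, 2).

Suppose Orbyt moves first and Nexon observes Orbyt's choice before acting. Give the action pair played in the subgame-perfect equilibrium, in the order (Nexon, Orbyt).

(Std1, Beta)

Work backward from Nexon's decision.
- Alpha: Nexon compares 15, 10, 9, 10 and picks Std1; Orbyt would get 7.
- Beta: Nexon compares 13, 12, 2, 2 and picks Std1; Orbyt would get 11.
- Gamma: Nexon compares 2, 13, 4, 2 and picks Std2; Orbyt would get 1.
Among 7, 11, 1, the best is 11 at Beta. Subgame-perfect outcome: (Std1, Beta) with payoffs (13, 11).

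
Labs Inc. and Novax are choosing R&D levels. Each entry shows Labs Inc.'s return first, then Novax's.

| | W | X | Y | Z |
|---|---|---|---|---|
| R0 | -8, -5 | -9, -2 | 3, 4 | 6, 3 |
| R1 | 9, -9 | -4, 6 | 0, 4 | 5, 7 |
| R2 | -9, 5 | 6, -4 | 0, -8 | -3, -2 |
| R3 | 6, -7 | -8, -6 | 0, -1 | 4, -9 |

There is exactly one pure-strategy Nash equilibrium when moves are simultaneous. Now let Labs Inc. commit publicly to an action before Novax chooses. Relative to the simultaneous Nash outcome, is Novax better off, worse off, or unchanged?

Solve by backward induction (Labs Inc. leads).
- R0: Novax compares -5, -2, 4, 3 and picks Y; Labs Inc. would get 3.
- R1: Novax compares -9, 6, 4, 7 and picks Z; Labs Inc. would get 5.
- R2: Novax compares 5, -4, -8, -2 and picks W; Labs Inc. would get -9.
- R3: Novax compares -7, -6, -1, -9 and picks Y; Labs Inc. would get 0.
Labs Inc.'s induced payoffs are 3, 5, -9, 0, so Labs Inc. commits to R1. Subgame-perfect outcome: (R1, Z) with payoffs (5, 7).
Now find the simultaneous Nash equilibrium.
Labs Inc.'s best replies: W→R1; X→R2; Y→R0; Z→R0.
Novax's best replies: R0→Y; R1→Z; R2→W; R3→Y.
Only (R0, Y) has each player best-responding; Nash payoffs (3, 4).
Novax earns 7 sequentially versus 4 at the Nash outcome: better off.

better off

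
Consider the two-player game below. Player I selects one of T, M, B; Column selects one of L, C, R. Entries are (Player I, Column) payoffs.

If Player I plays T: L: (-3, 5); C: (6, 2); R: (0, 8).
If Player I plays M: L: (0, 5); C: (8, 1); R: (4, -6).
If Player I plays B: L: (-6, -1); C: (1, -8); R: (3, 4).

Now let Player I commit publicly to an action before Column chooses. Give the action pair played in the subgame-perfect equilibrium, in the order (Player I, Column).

Work backward from Column's decision.
- T → Column plays R (best of 5, 2, 8); Player I gets 0.
- M → Column plays L (best of 5, 1, -6); Player I gets 0.
- B → Column plays R (best of -1, -8, 4); Player I gets 3.
Player I's induced payoffs are 0, 0, 3, so Player I commits to B. Subgame-perfect outcome: (B, R) with payoffs (3, 4).

(B, R)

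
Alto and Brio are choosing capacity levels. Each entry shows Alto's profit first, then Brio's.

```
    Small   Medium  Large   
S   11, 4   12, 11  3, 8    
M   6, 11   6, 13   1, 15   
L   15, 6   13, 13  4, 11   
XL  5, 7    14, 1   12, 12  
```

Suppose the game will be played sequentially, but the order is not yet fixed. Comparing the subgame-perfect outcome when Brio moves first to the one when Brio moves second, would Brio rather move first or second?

second

If Alto leads: Brio's best replies are S→Medium, M→Large, L→Medium, XL→Large; Alto's induced payoffs 12, 1, 13, 12; outcome (L, Medium), payoffs (13, 13).
If Brio leads: Alto's best replies are Small→L, Medium→XL, Large→XL; Brio's induced payoffs 6, 1, 12; outcome (XL, Large), payoffs (12, 12).
Brio gets 12 moving first and 13 moving second, so Brio prefers to move second.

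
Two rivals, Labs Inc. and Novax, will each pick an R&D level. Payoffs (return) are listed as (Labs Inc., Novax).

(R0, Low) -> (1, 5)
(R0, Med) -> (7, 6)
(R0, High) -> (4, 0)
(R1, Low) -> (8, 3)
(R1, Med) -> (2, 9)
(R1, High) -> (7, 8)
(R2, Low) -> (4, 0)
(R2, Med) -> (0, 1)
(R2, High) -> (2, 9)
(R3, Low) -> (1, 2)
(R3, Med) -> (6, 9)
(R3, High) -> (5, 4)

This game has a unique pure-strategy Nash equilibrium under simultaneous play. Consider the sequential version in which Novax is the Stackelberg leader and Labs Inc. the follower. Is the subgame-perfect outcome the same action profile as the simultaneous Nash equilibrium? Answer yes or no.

Backward induction with Novax moving first.
- Low: Labs Inc. compares 1, 8, 4, 1 and picks R1; Novax would get 3.
- Med: Labs Inc. compares 7, 2, 0, 6 and picks R0; Novax would get 6.
- High: Labs Inc. compares 4, 7, 2, 5 and picks R1; Novax would get 8.
Among 3, 6, 8, the best is 8 at High. Subgame-perfect outcome: (R1, High) with payoffs (7, 8).
Under simultaneous play:
Labs Inc.'s best replies: Low→R1; Med→R0; High→R1.
Novax's best replies: R0→Med; R1→Med; R2→High; R3→Med.
Only (R0, Med) has each player best-responding; Nash payoffs (7, 6).
Sequential outcome (R1, High) differs from the Nash profile (R0, Med).

no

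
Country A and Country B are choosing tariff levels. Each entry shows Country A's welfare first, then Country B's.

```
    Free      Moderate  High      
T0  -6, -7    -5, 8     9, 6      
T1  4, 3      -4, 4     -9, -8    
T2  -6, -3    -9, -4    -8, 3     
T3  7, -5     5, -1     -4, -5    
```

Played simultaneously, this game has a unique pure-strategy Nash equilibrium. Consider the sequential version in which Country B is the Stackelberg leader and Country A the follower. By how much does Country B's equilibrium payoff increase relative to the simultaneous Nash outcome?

Country A best-responds to each possible Country B move:
- Free → Country A plays T3 (best of -6, 4, -6, 7); Country B gets -5.
- Moderate → Country A plays T3 (best of -5, -4, -9, 5); Country B gets -1.
- High → Country A plays T0 (best of 9, -9, -8, -4); Country B gets 6.
Country B's induced payoffs are -5, -1, 6, so Country B commits to High. Subgame-perfect outcome: (T0, High) with payoffs (9, 6).
For the simultaneous game, intersect best replies.
Country A's best replies: Free→T3; Moderate→T3; High→T0.
Country B's best replies: T0→Moderate; T1→Moderate; T2→High; T3→Moderate.
Only (T3, Moderate) has each player best-responding; Nash payoffs (5, -1).
Country B's commitment gain: 6 − -1 = 7.

7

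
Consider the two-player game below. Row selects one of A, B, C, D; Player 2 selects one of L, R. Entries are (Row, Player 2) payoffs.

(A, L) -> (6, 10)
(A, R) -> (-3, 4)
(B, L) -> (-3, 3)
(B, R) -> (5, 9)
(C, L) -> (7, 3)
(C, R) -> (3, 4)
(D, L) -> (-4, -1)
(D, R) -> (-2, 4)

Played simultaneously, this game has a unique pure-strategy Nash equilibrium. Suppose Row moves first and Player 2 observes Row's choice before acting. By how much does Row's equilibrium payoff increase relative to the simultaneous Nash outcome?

Solve by backward induction (Row leads).
- A: Player 2 compares 10, 4 and picks L; Row would get 6.
- B: Player 2 compares 3, 9 and picks R; Row would get 5.
- C: Player 2 compares 3, 4 and picks R; Row would get 3.
- D: Player 2 compares -1, 4 and picks R; Row would get -2.
Maximizing over 6, 5, 3, -2, Row chooses A. Subgame-perfect outcome: (A, L) with payoffs (6, 10).
For the simultaneous game, intersect best replies.
Row's best replies: L→C; R→B.
Player 2's best replies: A→L; B→R; C→R; D→R.
The unique mutual best reply is (B, R), giving (5, 9).
Row's commitment gain: 6 − 5 = 1.

1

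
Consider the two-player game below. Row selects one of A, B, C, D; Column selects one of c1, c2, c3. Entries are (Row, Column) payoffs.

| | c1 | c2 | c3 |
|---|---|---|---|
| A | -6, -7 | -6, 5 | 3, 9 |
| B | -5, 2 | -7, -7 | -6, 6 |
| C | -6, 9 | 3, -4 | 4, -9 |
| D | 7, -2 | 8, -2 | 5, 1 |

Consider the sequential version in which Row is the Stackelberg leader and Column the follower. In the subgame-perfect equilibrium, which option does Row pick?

D

Solve by backward induction (Row leads).
- A: BR = c3, leader payoff 3.
- B: BR = c3, leader payoff -6.
- C: BR = c1, leader payoff -6.
- D: BR = c3, leader payoff 5.
Among 3, -6, -6, 5, the best is 5 at D. Subgame-perfect outcome: (D, c3) with payoffs (5, 1).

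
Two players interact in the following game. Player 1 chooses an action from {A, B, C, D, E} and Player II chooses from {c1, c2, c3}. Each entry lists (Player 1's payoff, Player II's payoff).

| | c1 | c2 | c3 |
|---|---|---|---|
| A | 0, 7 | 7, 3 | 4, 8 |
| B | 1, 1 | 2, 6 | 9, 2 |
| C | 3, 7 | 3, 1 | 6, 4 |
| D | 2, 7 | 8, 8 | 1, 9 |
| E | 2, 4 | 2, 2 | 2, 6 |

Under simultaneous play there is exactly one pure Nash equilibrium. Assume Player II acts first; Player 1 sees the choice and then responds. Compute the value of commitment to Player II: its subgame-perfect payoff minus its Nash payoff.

1

Solve by backward induction (Player II leads).
- c1: BR = C, leader payoff 7.
- c2: BR = D, leader payoff 8.
- c3: BR = B, leader payoff 2.
Among 7, 8, 2, the best is 8 at c2. Subgame-perfect outcome: (D, c2) with payoffs (8, 8).
Under simultaneous play:
Player 1's best replies: c1→C; c2→D; c3→B.
Player II's best replies: A→c3; B→c2; C→c1; D→c3; E→c3.
Only (C, c1) has each player best-responding; Nash payoffs (3, 7).
Player II's commitment gain: 8 − 7 = 1.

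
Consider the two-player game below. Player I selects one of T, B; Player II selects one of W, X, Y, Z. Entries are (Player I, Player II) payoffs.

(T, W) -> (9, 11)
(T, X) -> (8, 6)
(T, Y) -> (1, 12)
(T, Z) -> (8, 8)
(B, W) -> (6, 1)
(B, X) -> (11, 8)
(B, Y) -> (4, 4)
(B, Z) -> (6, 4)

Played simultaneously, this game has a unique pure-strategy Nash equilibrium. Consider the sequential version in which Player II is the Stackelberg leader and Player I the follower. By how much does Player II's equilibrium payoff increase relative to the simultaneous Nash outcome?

3

Solve by backward induction (Player II leads).
- W → Player I plays T (best of 9, 6); Player II gets 11.
- X → Player I plays B (best of 8, 11); Player II gets 8.
- Y → Player I plays B (best of 1, 4); Player II gets 4.
- Z → Player I plays T (best of 8, 6); Player II gets 8.
Player II's induced payoffs are 11, 8, 4, 8, so Player II commits to W. Subgame-perfect outcome: (T, W) with payoffs (9, 11).
Under simultaneous play:
Player I's best replies: W→T; X→B; Y→B; Z→T.
Player II's best replies: T→Y; B→X.
The unique mutual best reply is (B, X), giving (11, 8).
Player II's commitment gain: 11 − 8 = 3.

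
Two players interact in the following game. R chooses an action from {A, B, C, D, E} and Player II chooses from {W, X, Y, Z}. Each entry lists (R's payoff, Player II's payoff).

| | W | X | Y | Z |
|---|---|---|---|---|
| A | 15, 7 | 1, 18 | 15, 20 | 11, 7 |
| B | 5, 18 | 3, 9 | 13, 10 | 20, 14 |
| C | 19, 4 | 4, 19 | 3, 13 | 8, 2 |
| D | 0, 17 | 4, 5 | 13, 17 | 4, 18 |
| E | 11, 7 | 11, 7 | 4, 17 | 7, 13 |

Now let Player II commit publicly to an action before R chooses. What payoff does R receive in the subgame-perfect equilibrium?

Backward induction with Player II moving first.
- W: BR = C, leader payoff 4.
- X: BR = E, leader payoff 7.
- Y: BR = A, leader payoff 20.
- Z: BR = B, leader payoff 14.
Maximizing over 4, 7, 20, 14, Player II chooses Y. Subgame-perfect outcome: (A, Y) with payoffs (15, 20).

15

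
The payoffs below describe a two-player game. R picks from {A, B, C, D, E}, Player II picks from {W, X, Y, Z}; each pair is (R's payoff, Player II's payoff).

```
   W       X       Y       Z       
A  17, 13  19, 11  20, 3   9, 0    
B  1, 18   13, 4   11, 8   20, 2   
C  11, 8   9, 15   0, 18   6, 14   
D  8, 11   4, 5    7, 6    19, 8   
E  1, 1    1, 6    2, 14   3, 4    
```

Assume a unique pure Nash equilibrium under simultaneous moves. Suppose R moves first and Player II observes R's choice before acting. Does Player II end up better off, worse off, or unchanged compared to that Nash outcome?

Player II best-responds to each possible R move:
- A: BR = W, leader payoff 17.
- B: BR = W, leader payoff 1.
- C: BR = Y, leader payoff 0.
- D: BR = W, leader payoff 8.
- E: BR = Y, leader payoff 2.
Among 17, 1, 0, 8, 2, the best is 17 at A. Subgame-perfect outcome: (A, W) with payoffs (17, 13).
For the simultaneous game, intersect best replies.
R's best replies: W→A; X→A; Y→A; Z→B.
Player II's best replies: A→W; B→W; C→Y; D→W; E→Y.
Only (A, W) has each player best-responding; Nash payoffs (17, 13).
Player II earns 13 sequentially versus 13 at the Nash outcome: unchanged.

unchanged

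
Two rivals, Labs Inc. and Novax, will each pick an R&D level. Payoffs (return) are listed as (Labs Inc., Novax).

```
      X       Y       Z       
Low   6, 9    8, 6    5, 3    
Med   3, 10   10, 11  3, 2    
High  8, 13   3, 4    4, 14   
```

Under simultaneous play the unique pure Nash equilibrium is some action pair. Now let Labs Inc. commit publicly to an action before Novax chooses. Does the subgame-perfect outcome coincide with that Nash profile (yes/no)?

yes

Work backward from Novax's decision.
- Low: Novax compares 9, 6, 3 and picks X; Labs Inc. would get 6.
- Med: Novax compares 10, 11, 2 and picks Y; Labs Inc. would get 10.
- High: Novax compares 13, 4, 14 and picks Z; Labs Inc. would get 4.
Maximizing over 6, 10, 4, Labs Inc. chooses Med. Subgame-perfect outcome: (Med, Y) with payoffs (10, 11).
For the simultaneous game, intersect best replies.
Labs Inc.'s best replies: X→High; Y→Med; Z→Low.
Novax's best replies: Low→X; Med→Y; High→Z.
Only (Med, Y) has each player best-responding; Nash payoffs (10, 11).
Sequential outcome (Med, Y) coincides with the Nash profile (Med, Y).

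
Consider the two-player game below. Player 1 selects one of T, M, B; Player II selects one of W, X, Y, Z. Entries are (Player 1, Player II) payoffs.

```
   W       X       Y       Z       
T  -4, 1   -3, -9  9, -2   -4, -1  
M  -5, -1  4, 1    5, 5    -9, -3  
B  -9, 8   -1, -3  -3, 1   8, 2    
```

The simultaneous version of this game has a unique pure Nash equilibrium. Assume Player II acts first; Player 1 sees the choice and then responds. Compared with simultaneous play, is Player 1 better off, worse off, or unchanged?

Work backward from Player 1's decision.
- W: Player 1 compares -4, -5, -9 and picks T; Player II would get 1.
- X: Player 1 compares -3, 4, -1 and picks M; Player II would get 1.
- Y: Player 1 compares 9, 5, -3 and picks T; Player II would get -2.
- Z: Player 1 compares -4, -9, 8 and picks B; Player II would get 2.
Maximizing over 1, 1, -2, 2, Player II chooses Z. Subgame-perfect outcome: (B, Z) with payoffs (8, 2).
For the simultaneous game, intersect best replies.
Player 1's best replies: W→T; X→M; Y→T; Z→B.
Player II's best replies: T→W; M→Y; B→W.
The unique mutual best reply is (T, W), giving (-4, 1).
Player 1 earns 8 sequentially versus -4 at the Nash outcome: better off.

better off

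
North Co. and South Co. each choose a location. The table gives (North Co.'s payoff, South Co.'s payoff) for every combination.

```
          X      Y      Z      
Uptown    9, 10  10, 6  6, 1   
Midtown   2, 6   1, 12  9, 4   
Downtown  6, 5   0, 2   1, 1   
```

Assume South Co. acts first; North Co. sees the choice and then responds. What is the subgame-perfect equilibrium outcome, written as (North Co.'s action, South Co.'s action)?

Work backward from North Co.'s decision.
- X: BR = Uptown, leader payoff 10.
- Y: BR = Uptown, leader payoff 6.
- Z: BR = Midtown, leader payoff 4.
South Co.'s induced payoffs are 10, 6, 4, so South Co. commits to X. Subgame-perfect outcome: (Uptown, X) with payoffs (9, 10).

(Uptown, X)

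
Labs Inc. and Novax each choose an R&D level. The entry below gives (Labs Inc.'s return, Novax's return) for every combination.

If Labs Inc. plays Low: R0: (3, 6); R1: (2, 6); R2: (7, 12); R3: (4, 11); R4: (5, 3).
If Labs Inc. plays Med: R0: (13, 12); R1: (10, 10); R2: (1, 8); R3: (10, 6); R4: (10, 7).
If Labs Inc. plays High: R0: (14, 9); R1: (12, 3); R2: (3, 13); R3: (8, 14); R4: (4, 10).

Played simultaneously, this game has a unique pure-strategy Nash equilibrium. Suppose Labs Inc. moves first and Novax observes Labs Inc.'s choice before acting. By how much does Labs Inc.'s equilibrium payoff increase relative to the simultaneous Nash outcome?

Solve by backward induction (Labs Inc. leads).
- Low: BR = R2, leader payoff 7.
- Med: BR = R0, leader payoff 13.
- High: BR = R3, leader payoff 8.
Maximizing over 7, 13, 8, Labs Inc. chooses Med. Subgame-perfect outcome: (Med, R0) with payoffs (13, 12).
Under simultaneous play:
Labs Inc.'s best replies: R0→High; R1→High; R2→Low; R3→Med; R4→Med.
Novax's best replies: Low→R2; Med→R0; High→R3.
Only (Low, R2) has each player best-responding; Nash payoffs (7, 12).
Labs Inc.'s commitment gain: 13 − 7 = 6.

6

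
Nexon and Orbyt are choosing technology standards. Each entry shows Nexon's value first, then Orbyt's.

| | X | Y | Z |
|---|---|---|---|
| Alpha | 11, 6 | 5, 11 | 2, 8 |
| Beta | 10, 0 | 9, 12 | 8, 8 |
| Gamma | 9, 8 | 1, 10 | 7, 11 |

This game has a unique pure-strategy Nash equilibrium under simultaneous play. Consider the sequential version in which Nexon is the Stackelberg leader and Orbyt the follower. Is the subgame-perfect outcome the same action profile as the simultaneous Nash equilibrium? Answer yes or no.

yes

Orbyt best-responds to each possible Nexon move:
- Alpha → Orbyt plays Y (best of 6, 11, 8); Nexon gets 5.
- Beta → Orbyt plays Y (best of 0, 12, 8); Nexon gets 9.
- Gamma → Orbyt plays Z (best of 8, 10, 11); Nexon gets 7.
Maximizing over 5, 9, 7, Nexon chooses Beta. Subgame-perfect outcome: (Beta, Y) with payoffs (9, 12).
Now find the simultaneous Nash equilibrium.
Nexon's best replies: X→Alpha; Y→Beta; Z→Beta.
Orbyt's best replies: Alpha→Y; Beta→Y; Gamma→Z.
The unique mutual best reply is (Beta, Y), giving (9, 12).
Sequential outcome (Beta, Y) coincides with the Nash profile (Beta, Y).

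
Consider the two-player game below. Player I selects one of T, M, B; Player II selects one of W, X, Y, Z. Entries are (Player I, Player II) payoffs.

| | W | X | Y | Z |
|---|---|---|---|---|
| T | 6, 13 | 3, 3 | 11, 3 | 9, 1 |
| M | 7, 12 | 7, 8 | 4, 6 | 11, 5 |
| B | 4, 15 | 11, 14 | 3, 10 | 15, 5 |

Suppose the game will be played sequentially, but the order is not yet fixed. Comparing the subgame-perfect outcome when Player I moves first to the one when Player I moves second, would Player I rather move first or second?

If Player I leads: Player II's best replies are T→W, M→W, B→W; Player I's induced payoffs 6, 7, 4; outcome (M, W), payoffs (7, 12).
If Player II leads: Player I's best replies are W→M, X→B, Y→T, Z→B; Player II's induced payoffs 12, 14, 3, 5; outcome (B, X), payoffs (11, 14).
Player I gets 7 moving first and 11 moving second, so Player I prefers to move second.

second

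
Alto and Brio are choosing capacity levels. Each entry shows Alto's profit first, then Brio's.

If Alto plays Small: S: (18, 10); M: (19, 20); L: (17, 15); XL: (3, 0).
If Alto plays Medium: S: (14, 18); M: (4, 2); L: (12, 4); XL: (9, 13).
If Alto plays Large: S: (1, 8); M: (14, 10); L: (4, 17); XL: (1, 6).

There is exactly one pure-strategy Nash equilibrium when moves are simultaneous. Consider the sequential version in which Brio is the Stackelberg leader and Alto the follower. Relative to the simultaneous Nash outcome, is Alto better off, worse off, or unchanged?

Alto best-responds to each possible Brio move:
- S: Alto compares 18, 14, 1 and picks Small; Brio would get 10.
- M: Alto compares 19, 4, 14 and picks Small; Brio would get 20.
- L: Alto compares 17, 12, 4 and picks Small; Brio would get 15.
- XL: Alto compares 3, 9, 1 and picks Medium; Brio would get 13.
Maximizing over 10, 20, 15, 13, Brio chooses M. Subgame-perfect outcome: (Small, M) with payoffs (19, 20).
Under simultaneous play:
Alto's best replies: S→Small; M→Small; L→Small; XL→Medium.
Brio's best replies: Small→M; Medium→S; Large→L.
The unique mutual best reply is (Small, M), giving (19, 20).
Alto earns 19 sequentially versus 19 at the Nash outcome: unchanged.

unchanged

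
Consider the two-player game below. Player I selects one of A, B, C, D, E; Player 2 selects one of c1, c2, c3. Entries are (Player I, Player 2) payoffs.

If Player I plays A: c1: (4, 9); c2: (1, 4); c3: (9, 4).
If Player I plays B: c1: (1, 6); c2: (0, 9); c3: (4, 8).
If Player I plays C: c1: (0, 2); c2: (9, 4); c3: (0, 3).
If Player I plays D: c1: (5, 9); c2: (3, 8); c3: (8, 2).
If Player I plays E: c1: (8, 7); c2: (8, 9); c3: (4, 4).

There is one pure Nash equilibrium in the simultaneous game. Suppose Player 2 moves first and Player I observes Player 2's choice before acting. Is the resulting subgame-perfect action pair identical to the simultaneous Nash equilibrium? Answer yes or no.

no

Backward induction with Player 2 moving first.
- c1 → Player I plays E (best of 4, 1, 0, 5, 8); Player 2 gets 7.
- c2 → Player I plays C (best of 1, 0, 9, 3, 8); Player 2 gets 4.
- c3 → Player I plays A (best of 9, 4, 0, 8, 4); Player 2 gets 4.
Maximizing over 7, 4, 4, Player 2 chooses c1. Subgame-perfect outcome: (E, c1) with payoffs (8, 7).
For the simultaneous game, intersect best replies.
Player I's best replies: c1→E; c2→C; c3→A.
Player 2's best replies: A→c1; B→c2; C→c2; D→c1; E→c2.
The unique mutual best reply is (C, c2), giving (9, 4).
Sequential outcome (E, c1) differs from the Nash profile (C, c2).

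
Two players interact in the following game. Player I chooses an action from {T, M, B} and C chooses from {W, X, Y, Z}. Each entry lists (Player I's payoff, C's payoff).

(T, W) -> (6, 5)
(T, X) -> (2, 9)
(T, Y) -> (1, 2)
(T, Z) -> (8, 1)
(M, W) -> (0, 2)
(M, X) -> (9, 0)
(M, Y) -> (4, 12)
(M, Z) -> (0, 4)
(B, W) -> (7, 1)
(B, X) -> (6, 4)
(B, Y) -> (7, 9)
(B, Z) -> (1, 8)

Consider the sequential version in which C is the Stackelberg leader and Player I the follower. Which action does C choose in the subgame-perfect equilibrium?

Y

Player I best-responds to each possible C move:
- W → Player I plays B (best of 6, 0, 7); C gets 1.
- X → Player I plays M (best of 2, 9, 6); C gets 0.
- Y → Player I plays B (best of 1, 4, 7); C gets 9.
- Z → Player I plays T (best of 8, 0, 1); C gets 1.
Among 1, 0, 9, 1, the best is 9 at Y. Subgame-perfect outcome: (B, Y) with payoffs (7, 9).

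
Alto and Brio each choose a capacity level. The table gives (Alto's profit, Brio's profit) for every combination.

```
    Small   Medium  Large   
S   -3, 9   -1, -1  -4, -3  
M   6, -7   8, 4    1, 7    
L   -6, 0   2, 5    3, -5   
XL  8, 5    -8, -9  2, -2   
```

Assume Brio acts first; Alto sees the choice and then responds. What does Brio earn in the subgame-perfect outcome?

5

Solve by backward induction (Brio leads).
- Small: Alto compares -3, 6, -6, 8 and picks XL; Brio would get 5.
- Medium: Alto compares -1, 8, 2, -8 and picks M; Brio would get 4.
- Large: Alto compares -4, 1, 3, 2 and picks L; Brio would get -5.
Maximizing over 5, 4, -5, Brio chooses Small. Subgame-perfect outcome: (XL, Small) with payoffs (8, 5).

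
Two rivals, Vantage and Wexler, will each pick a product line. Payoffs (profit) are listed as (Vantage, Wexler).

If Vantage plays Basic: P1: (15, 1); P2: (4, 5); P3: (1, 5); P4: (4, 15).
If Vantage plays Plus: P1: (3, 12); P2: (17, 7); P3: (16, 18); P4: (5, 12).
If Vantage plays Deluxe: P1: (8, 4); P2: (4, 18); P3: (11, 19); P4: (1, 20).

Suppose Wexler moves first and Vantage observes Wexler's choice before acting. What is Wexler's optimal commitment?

P3

Backward induction with Wexler moving first.
- P1: BR = Basic, leader payoff 1.
- P2: BR = Plus, leader payoff 7.
- P3: BR = Plus, leader payoff 18.
- P4: BR = Plus, leader payoff 12.
Among 1, 7, 18, 12, the best is 18 at P3. Subgame-perfect outcome: (Plus, P3) with payoffs (16, 18).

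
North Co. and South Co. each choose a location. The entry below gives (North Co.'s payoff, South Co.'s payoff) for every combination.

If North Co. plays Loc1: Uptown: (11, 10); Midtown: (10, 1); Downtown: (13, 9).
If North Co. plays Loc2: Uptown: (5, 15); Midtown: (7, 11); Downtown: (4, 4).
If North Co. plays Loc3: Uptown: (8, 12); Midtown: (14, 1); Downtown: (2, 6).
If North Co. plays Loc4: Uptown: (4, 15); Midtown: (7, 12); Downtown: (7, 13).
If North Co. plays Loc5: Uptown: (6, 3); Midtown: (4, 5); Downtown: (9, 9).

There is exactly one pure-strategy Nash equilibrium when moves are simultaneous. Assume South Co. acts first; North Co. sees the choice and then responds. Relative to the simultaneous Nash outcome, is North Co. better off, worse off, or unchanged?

Work backward from North Co.'s decision.
- Uptown → North Co. plays Loc1 (best of 11, 5, 8, 4, 6); South Co. gets 10.
- Midtown → North Co. plays Loc3 (best of 10, 7, 14, 7, 4); South Co. gets 1.
- Downtown → North Co. plays Loc1 (best of 13, 4, 2, 7, 9); South Co. gets 9.
Maximizing over 10, 1, 9, South Co. chooses Uptown. Subgame-perfect outcome: (Loc1, Uptown) with payoffs (11, 10).
Now find the simultaneous Nash equilibrium.
North Co.'s best replies: Uptown→Loc1; Midtown→Loc3; Downtown→Loc1.
South Co.'s best replies: Loc1→Uptown; Loc2→Uptown; Loc3→Uptown; Loc4→Uptown; Loc5→Downtown.
Only (Loc1, Uptown) has each player best-responding; Nash payoffs (11, 10).
North Co. earns 11 sequentially versus 11 at the Nash outcome: unchanged.

unchanged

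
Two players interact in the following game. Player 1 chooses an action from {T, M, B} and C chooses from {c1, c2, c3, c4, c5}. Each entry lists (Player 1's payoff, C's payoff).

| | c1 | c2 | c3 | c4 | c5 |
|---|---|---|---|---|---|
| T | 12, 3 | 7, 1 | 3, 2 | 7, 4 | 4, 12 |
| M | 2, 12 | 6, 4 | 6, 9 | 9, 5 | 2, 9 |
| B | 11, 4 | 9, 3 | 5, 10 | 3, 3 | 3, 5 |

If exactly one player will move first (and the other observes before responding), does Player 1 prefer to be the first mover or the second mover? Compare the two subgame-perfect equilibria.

If Player 1 leads: C's best replies are T→c5, M→c1, B→c3; Player 1's induced payoffs 4, 2, 5; outcome (B, c3), payoffs (5, 10).
If C leads: Player 1's best replies are c1→T, c2→B, c3→M, c4→M, c5→T; C's induced payoffs 3, 3, 9, 5, 12; outcome (T, c5), payoffs (4, 12).
Player 1 gets 5 moving first and 4 moving second, so Player 1 prefers to move first.

first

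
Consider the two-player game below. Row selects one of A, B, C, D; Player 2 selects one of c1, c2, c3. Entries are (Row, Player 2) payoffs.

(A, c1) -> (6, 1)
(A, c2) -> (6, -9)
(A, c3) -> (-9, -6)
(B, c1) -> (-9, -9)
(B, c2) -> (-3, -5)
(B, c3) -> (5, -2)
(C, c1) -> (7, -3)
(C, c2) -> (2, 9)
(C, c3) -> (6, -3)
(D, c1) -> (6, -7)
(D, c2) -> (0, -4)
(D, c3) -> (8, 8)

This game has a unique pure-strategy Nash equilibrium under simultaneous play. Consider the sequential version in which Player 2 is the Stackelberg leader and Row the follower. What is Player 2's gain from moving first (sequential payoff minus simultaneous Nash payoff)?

Work backward from Row's decision.
- c1: Row compares 6, -9, 7, 6 and picks C; Player 2 would get -3.
- c2: Row compares 6, -3, 2, 0 and picks A; Player 2 would get -9.
- c3: Row compares -9, 5, 6, 8 and picks D; Player 2 would get 8.
Player 2's induced payoffs are -3, -9, 8, so Player 2 commits to c3. Subgame-perfect outcome: (D, c3) with payoffs (8, 8).
Now find the simultaneous Nash equilibrium.
Row's best replies: c1→C; c2→A; c3→D.
Player 2's best replies: A→c1; B→c3; C→c2; D→c3.
The unique mutual best reply is (D, c3), giving (8, 8).
Player 2's commitment gain: 8 − 8 = 0.

0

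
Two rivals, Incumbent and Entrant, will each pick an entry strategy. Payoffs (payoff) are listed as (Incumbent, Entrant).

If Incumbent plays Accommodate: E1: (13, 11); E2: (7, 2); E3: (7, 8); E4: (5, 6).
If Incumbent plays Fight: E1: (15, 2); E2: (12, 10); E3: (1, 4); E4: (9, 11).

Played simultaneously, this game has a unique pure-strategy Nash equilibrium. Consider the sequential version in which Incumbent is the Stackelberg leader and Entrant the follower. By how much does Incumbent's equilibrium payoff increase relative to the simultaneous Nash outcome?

Solve by backward induction (Incumbent leads).
- Accommodate: BR = E1, leader payoff 13.
- Fight: BR = E4, leader payoff 9.
Among 13, 9, the best is 13 at Accommodate. Subgame-perfect outcome: (Accommodate, E1) with payoffs (13, 11).
Now find the simultaneous Nash equilibrium.
Incumbent's best replies: E1→Fight; E2→Fight; E3→Accommodate; E4→Fight.
Entrant's best replies: Accommodate→E1; Fight→E4.
The unique mutual best reply is (Fight, E4), giving (9, 11).
Incumbent's commitment gain: 13 − 9 = 4.

4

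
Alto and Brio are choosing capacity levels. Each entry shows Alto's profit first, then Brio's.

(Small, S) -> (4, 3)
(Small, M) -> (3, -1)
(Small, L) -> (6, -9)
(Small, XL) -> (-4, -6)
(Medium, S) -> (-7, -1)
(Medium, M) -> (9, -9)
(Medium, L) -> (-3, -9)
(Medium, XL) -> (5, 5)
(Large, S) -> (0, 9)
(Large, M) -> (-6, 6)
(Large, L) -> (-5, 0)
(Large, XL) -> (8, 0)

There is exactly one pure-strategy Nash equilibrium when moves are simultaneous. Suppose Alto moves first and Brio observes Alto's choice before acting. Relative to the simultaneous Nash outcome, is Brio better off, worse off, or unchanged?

better off

Backward induction with Alto moving first.
- Small → Brio plays S (best of 3, -1, -9, -6); Alto gets 4.
- Medium → Brio plays XL (best of -1, -9, -9, 5); Alto gets 5.
- Large → Brio plays S (best of 9, 6, 0, 0); Alto gets 0.
Among 4, 5, 0, the best is 5 at Medium. Subgame-perfect outcome: (Medium, XL) with payoffs (5, 5).
Now find the simultaneous Nash equilibrium.
Alto's best replies: S→Small; M→Medium; L→Small; XL→Large.
Brio's best replies: Small→S; Medium→XL; Large→S.
The unique mutual best reply is (Small, S), giving (4, 3).
Brio earns 5 sequentially versus 3 at the Nash outcome: better off.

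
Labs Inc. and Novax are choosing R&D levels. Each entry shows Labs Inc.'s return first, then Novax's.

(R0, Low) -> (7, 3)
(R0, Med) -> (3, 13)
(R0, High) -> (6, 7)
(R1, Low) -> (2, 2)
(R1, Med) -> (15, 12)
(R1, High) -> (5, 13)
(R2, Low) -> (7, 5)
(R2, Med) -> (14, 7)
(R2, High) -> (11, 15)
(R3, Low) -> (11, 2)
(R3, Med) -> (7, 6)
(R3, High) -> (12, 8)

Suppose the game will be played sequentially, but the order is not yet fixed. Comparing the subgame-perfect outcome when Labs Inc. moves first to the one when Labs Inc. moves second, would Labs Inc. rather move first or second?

second

If Labs Inc. leads: Novax's best replies are R0→Med, R1→High, R2→High, R3→High; Labs Inc.'s induced payoffs 3, 5, 11, 12; outcome (R3, High), payoffs (12, 8).
If Novax leads: Labs Inc.'s best replies are Low→R3, Med→R1, High→R3; Novax's induced payoffs 2, 12, 8; outcome (R1, Med), payoffs (15, 12).
Labs Inc. gets 12 moving first and 15 moving second, so Labs Inc. prefers to move second.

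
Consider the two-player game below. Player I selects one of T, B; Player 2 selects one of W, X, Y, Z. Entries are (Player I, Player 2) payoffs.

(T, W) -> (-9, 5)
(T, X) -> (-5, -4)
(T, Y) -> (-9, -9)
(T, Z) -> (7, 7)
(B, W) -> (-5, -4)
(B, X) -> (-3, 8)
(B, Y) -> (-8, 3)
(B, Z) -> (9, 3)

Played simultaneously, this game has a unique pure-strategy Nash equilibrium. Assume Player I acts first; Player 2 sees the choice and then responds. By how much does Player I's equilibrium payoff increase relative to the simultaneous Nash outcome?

10

Player 2 best-responds to each possible Player I move:
- T: Player 2 compares 5, -4, -9, 7 and picks Z; Player I would get 7.
- B: Player 2 compares -4, 8, 3, 3 and picks X; Player I would get -3.
Among 7, -3, the best is 7 at T. Subgame-perfect outcome: (T, Z) with payoffs (7, 7).
Under simultaneous play:
Player I's best replies: W→B; X→B; Y→B; Z→B.
Player 2's best replies: T→Z; B→X.
The unique mutual best reply is (B, X), giving (-3, 8).
Player I's commitment gain: 7 − -3 = 10.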